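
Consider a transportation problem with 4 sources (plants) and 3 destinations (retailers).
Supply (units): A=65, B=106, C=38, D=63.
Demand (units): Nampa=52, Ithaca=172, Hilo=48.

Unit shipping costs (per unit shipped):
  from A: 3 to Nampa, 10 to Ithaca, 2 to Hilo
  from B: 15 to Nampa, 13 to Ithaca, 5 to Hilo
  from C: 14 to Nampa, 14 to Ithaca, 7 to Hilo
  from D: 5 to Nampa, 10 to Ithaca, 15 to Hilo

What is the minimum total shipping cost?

One minimum-cost allocation:
  A→Nampa: 52 × 3 = 156
  A→Ithaca: 13 × 10 = 130
  B→Ithaca: 58 × 13 = 754
  B→Hilo: 48 × 5 = 240
  C→Ithaca: 38 × 14 = 532
  D→Ithaca: 63 × 10 = 630
Total = 156 + 130 + 754 + 240 + 532 + 630 = 2442.
(Supply check: A ships 65; B ships 106; C ships 38; D ships 63.)

2442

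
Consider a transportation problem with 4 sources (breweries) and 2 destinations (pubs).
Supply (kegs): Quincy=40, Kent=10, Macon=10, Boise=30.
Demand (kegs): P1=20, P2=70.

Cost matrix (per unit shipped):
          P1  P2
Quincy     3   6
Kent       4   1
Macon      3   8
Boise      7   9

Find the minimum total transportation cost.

One minimum-cost allocation:
  Quincy->P1: 10 kegs
  Quincy->P2: 30 kegs
  Kent->P2: 10 kegs
  Macon->P1: 10 kegs
  Boise->P2: 30 kegs
Total cost = 520.
(Supply check: Quincy ships 40; Kent ships 10; Macon ships 10; Boise ships 30.)

520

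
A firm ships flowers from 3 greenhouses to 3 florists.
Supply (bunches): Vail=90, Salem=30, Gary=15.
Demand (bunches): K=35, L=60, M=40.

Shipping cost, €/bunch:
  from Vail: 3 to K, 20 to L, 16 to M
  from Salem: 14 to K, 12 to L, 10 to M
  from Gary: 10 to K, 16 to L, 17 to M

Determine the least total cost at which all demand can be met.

Optimal allocation:
  Vail to K: 35 × €3 = €105
  Vail to L: 15 × €20 = €300
  Vail to M: 40 × €16 = €640
  Salem to L: 30 × €12 = €360
  Gary to L: 15 × €16 = €240
Total = 105 + 300 + 640 + 360 + 240 = €1645.

1645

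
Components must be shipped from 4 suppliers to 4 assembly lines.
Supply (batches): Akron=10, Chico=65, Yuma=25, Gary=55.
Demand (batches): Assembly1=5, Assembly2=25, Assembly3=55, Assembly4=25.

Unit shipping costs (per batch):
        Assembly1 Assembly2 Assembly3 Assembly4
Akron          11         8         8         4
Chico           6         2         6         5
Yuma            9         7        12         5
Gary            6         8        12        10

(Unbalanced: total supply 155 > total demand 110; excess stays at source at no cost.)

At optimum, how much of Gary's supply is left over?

Minimum-cost shipments:
  Akron->Assembly3: 10 × 8 = 80
  Chico->Assembly2: 25 × 2 = 50
  Chico->Assembly3: 40 × 6 = 240
  Yuma->Assembly4: 25 × 5 = 125
  Gary->Assembly1: 5 × 6 = 30
  Gary->Assembly3: 5 × 12 = 60
Total cost = 585.
Gary ships 10 of its 55, leaving 45.

45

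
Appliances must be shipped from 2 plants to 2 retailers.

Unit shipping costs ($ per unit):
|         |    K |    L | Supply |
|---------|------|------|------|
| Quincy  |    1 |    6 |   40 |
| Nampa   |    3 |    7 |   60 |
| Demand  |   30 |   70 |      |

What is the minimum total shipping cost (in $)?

One minimum-cost allocation:
  Quincy→K: 30 × $1 = $30
  Quincy→L: 10 × $6 = $60
  Nampa→L: 60 × $7 = $420
Total = 30 + 60 + 420 = $510.

510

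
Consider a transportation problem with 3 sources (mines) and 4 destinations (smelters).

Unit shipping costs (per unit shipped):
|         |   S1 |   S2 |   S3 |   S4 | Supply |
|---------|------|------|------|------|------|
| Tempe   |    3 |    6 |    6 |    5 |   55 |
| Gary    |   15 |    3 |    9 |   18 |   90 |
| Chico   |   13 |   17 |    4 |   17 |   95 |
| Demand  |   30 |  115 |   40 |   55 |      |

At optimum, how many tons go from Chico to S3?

40

Solving gives:
  Tempe–S4: 55 tons
  Gary–S2: 90 tons
  Chico–S1: 30 tons
  Chico–S2: 25 tons
  Chico–S3: 40 tons
Total cost = 1520.
So Chico→S3 carries 40 tons.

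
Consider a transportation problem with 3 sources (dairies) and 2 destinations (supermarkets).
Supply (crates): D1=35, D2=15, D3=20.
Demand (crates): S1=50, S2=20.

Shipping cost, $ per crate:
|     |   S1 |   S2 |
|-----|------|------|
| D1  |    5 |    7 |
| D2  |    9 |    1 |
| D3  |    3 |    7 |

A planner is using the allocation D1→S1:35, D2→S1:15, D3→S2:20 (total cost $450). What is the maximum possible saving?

190

Current plan cost = 35·5 + 15·9 + 20·7 = $450.
Optimal plan:
  D1→S1: 30 crates
  D1→S2: 5 crates
  D2→S2: 15 crates
  D3→S1: 20 crates
Optimal cost = $260.
Saving = 450 − 260 = $190.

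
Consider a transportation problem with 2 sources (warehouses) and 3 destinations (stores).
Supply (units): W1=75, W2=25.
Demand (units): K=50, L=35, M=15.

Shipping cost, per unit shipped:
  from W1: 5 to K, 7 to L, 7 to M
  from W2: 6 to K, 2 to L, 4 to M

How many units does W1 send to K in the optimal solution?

The minimum-cost plan:
  W1->K: 50 × 5 = 250
  W1->L: 10 × 7 = 70
  W1->M: 15 × 7 = 105
  W2->L: 25 × 2 = 50
Total cost = 475.
So W1→K carries 50 units.

50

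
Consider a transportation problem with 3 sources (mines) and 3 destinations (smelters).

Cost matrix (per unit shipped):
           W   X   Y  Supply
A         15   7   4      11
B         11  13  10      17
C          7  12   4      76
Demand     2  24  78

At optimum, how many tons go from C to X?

Solving gives:
  A to X: 11 × 7 = 77
  B to W: 2 × 11 = 22
  B to X: 13 × 13 = 169
  B to Y: 2 × 10 = 20
  C to Y: 76 × 4 = 304
Total cost = 592.
The route C→X is not used.

0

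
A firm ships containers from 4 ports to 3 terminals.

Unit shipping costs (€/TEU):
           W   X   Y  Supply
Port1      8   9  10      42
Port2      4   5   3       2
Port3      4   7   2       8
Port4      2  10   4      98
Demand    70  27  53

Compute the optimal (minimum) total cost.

Optimal allocation:
  Port1→X: 27 TEU
  Port1→Y: 15 TEU
  Port2→Y: 2 TEU
  Port3→Y: 8 TEU
  Port4→W: 70 TEU
  Port4→Y: 28 TEU
Total cost = €667.

667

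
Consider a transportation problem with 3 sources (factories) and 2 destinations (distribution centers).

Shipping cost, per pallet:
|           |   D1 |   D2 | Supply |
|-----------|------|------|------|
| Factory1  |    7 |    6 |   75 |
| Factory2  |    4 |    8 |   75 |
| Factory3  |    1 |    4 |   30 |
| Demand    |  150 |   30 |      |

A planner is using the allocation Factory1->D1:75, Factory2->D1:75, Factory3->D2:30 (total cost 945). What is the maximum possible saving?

Current plan cost = 75·7 + 75·4 + 30·4 = 945.
Optimal plan:
  Factory1 to D1: 45 pallets
  Factory1 to D2: 30 pallets
  Factory2 to D1: 75 pallets
  Factory3 to D1: 30 pallets
Optimal cost = 825.
Saving = 945 − 825 = 120.

120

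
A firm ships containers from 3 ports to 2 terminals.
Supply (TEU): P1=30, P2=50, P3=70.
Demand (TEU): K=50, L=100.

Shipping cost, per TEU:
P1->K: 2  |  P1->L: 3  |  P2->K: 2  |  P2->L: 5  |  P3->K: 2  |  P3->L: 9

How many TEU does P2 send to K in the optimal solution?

Optimal shipments:
  P1->L: 30 × 3 = 90
  P2->L: 50 × 5 = 250
  P3->K: 50 × 2 = 100
  P3->L: 20 × 9 = 180
Total cost = 620.
The route P2→K is not used.

0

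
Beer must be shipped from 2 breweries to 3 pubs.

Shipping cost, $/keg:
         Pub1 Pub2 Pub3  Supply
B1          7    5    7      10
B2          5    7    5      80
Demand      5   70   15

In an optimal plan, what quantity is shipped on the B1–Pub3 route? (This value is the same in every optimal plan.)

Optimal shipments:
  B1→Pub2: 10 × $5 = $50
  B2→Pub1: 5 × $5 = $25
  B2→Pub2: 60 × $7 = $420
  B2→Pub3: 15 × $5 = $75
Total cost = $570.
The route B1→Pub3 is not used.

0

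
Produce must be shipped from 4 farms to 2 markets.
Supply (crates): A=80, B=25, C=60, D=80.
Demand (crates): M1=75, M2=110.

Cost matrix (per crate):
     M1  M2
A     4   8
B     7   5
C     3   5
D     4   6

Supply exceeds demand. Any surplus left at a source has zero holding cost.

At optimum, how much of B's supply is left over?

Minimum-cost shipments:
  A→M1: 20 × 4 = 80
  B→M2: 25 × 5 = 125
  C→M1: 55 × 3 = 165
  C→M2: 5 × 5 = 25
  D→M2: 80 × 6 = 480
Total cost = 875.
B ships 25 of its 25, leaving 0.

0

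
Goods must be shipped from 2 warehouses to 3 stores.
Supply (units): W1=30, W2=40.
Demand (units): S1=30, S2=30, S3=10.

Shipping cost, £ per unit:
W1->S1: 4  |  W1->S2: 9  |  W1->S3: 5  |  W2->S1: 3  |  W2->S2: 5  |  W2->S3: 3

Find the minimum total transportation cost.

300

One minimum-cost allocation:
  W1->S1: 30 × £4 = £120
  W2->S2: 30 × £5 = £150
  W2->S3: 10 × £3 = £30
Total = 120 + 150 + 30 = £300.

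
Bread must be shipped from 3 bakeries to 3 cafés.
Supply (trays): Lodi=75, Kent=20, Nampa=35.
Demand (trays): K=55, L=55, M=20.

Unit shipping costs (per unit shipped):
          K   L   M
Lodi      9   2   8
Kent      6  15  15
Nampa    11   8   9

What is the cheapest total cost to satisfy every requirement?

One minimum-cost allocation:
  Lodi to K: 20 × 9 = 180
  Lodi to L: 55 × 2 = 110
  Kent to K: 20 × 6 = 120
  Nampa to K: 15 × 11 = 165
  Nampa to M: 20 × 9 = 180
Total = 180 + 110 + 120 + 165 + 180 = 755.

755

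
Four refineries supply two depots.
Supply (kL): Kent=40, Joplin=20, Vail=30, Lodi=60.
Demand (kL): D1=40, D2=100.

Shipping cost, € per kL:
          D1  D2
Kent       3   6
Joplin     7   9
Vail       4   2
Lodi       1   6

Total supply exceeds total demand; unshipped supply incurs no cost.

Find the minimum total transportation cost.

One minimum-cost allocation:
  Kent to D2: 40 × €6 = €240
  Joplin to D2: 10 × €9 = €90
  Vail to D2: 30 × €2 = €60
  Lodi to D1: 40 × €1 = €40
  Lodi to D2: 20 × €6 = €120
Total = 240 + 90 + 60 + 40 + 120 = €550.
(Supply check: Kent ships 40; Joplin ships 10; Vail ships 30; Lodi ships 60.)

550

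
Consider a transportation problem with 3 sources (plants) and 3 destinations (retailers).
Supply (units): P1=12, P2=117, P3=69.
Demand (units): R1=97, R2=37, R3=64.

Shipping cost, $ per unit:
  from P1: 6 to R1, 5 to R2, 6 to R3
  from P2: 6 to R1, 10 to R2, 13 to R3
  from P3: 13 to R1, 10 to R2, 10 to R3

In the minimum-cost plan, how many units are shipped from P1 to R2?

12

The minimum-cost plan:
  P1->R2: 12 units
  P2->R1: 97 units
  P2->R2: 20 units
  P3->R2: 5 units
  P3->R3: 64 units
Total cost = $1532.
So P1→R2 carries 12 units.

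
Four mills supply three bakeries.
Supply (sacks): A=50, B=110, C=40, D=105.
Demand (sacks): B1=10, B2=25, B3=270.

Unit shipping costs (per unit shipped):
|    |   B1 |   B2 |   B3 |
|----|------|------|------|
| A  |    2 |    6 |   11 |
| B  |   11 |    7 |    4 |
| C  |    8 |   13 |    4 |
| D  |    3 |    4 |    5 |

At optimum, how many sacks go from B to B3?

Optimal shipments:
  A to B1: 10 × 2 = 20
  A to B2: 25 × 6 = 150
  A to B3: 15 × 11 = 165
  B to B3: 110 × 4 = 440
  C to B3: 40 × 4 = 160
  D to B3: 105 × 5 = 525
Total cost = 1460.
So B→B3 carries 110 sacks.

110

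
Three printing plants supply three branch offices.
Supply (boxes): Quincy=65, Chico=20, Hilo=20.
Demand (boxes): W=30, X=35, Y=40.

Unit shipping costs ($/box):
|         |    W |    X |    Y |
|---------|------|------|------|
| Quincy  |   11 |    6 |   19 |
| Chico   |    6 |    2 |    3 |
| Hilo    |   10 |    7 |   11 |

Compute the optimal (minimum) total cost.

820

A cheapest plan:
  Quincy–W: 30 × $11 = $330
  Quincy–X: 35 × $6 = $210
  Chico–Y: 20 × $3 = $60
  Hilo–Y: 20 × $11 = $220
Total = 330 + 210 + 60 + 220 = $820.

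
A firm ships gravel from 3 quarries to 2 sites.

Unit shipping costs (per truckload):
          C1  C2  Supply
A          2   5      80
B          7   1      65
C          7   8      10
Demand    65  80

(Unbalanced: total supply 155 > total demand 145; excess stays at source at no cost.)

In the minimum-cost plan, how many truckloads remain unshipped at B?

0

Minimum-cost shipments:
  A–C1: 65 × 2 = 130
  A–C2: 15 × 5 = 75
  B–C2: 65 × 1 = 65
Total cost = 270.
B ships 65 of its 65, leaving 0.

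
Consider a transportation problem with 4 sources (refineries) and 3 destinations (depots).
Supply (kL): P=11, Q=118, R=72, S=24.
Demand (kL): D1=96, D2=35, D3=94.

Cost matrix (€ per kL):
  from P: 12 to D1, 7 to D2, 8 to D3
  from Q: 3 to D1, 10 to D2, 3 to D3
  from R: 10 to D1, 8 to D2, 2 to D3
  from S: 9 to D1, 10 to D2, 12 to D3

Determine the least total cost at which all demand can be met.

One minimum-cost allocation:
  P→D2: 11 kL
  Q→D1: 96 kL
  Q→D3: 22 kL
  R→D3: 72 kL
  S→D2: 24 kL
Total cost = €815.

815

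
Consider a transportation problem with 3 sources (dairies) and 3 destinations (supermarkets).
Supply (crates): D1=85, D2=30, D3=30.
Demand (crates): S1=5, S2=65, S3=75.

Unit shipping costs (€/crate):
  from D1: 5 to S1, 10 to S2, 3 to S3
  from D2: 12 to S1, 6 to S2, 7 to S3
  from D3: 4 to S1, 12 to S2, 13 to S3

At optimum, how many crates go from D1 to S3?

75

Optimal shipments:
  D1–S2: 10 × €10 = €100
  D1–S3: 75 × €3 = €225
  D2–S2: 30 × €6 = €180
  D3–S1: 5 × €4 = €20
  D3–S2: 25 × €12 = €300
Total cost = €825.
So D1→S3 carries 75 crates.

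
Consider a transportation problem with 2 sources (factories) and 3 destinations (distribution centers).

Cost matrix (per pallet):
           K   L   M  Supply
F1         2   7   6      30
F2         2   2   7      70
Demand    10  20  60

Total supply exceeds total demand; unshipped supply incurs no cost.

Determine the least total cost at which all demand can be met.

450

Optimal allocation:
  F1->M: 30 × 6 = 180
  F2->K: 10 × 2 = 20
  F2->L: 20 × 2 = 40
  F2->M: 30 × 7 = 210
Total = 180 + 20 + 40 + 210 = 450.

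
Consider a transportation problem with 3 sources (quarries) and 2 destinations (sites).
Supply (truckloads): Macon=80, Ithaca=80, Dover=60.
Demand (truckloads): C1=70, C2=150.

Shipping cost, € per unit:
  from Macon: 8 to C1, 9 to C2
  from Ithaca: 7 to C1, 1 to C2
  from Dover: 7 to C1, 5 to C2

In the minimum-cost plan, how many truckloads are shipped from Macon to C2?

Solving gives:
  Macon→C1: 70 truckloads
  Macon→C2: 10 truckloads
  Ithaca→C2: 80 truckloads
  Dover→C2: 60 truckloads
Total cost = €1030.
So Macon→C2 carries 10 truckloads.

10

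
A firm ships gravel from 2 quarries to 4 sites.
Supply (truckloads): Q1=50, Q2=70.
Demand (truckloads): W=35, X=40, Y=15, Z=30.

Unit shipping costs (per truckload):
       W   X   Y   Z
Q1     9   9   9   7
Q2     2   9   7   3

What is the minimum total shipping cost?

A cheapest plan:
  Q1 to X: 40 × 9 = 360
  Q1 to Y: 10 × 9 = 90
  Q2 to W: 35 × 2 = 70
  Q2 to Y: 5 × 7 = 35
  Q2 to Z: 30 × 3 = 90
Total = 360 + 90 + 70 + 35 + 90 = 645.

645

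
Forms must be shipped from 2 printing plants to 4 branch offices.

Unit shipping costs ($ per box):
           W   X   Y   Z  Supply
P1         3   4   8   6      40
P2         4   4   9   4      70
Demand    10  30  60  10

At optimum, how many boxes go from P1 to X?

Solving gives:
  P1 to Y: 40 × $8 = $320
  P2 to W: 10 × $4 = $40
  P2 to X: 30 × $4 = $120
  P2 to Y: 20 × $9 = $180
  P2 to Z: 10 × $4 = $40
Total cost = $700.
The route P1→X is not used.

0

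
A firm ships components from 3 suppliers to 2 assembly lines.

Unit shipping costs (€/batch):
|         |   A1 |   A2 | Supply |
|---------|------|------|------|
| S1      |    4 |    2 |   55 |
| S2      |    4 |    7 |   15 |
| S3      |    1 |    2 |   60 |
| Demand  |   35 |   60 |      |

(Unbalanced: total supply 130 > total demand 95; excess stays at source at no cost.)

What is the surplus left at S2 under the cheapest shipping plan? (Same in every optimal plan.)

15

Minimum-cost shipments:
  S1–A2: 55 × €2 = €110
  S3–A1: 35 × €1 = €35
  S3–A2: 5 × €2 = €10
Total cost = €155.
S2 ships 0 of its 15, leaving 15.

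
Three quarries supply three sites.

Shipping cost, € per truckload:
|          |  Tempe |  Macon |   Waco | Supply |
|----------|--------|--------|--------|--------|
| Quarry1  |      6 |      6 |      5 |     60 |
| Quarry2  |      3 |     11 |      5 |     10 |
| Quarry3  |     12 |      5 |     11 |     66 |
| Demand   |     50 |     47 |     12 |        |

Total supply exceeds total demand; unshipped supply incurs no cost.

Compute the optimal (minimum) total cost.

565

A cheapest plan:
  Quarry1 to Tempe: 40 × €6 = €240
  Quarry1 to Waco: 12 × €5 = €60
  Quarry2 to Tempe: 10 × €3 = €30
  Quarry3 to Macon: 47 × €5 = €235
Total = 240 + 60 + 30 + 235 = €565.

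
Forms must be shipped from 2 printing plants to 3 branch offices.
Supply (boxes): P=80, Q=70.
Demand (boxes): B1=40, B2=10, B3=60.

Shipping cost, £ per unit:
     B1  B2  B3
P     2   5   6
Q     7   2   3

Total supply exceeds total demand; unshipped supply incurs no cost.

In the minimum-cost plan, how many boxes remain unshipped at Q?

An optimal plan:
  P–B1: 40 × £2 = £80
  Q–B2: 10 × £2 = £20
  Q–B3: 60 × £3 = £180
Total cost = £280.
Q ships 70 of its 70, leaving 0.

0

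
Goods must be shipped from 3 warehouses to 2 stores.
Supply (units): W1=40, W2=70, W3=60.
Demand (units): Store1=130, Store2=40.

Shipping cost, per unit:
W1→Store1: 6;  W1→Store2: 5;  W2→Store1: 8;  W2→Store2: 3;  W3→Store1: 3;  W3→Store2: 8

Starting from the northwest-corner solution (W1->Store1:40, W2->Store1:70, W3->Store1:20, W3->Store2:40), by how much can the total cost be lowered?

Current plan cost = 40·6 + 70·8 + 20·3 + 40·8 = 1180.
Optimal plan:
  W1–Store1: 40 × 6 = 240
  W2–Store1: 30 × 8 = 240
  W2–Store2: 40 × 3 = 120
  W3–Store1: 60 × 3 = 180
Optimal cost = 780.
Saving = 1180 − 780 = 400.

400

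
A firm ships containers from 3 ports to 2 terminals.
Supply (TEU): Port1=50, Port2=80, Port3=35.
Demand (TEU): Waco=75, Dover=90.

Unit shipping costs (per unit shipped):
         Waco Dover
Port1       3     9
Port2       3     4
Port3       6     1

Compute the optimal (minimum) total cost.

A cheapest plan:
  Port1→Waco: 50 TEU
  Port2→Waco: 25 TEU
  Port2→Dover: 55 TEU
  Port3→Dover: 35 TEU
Total cost = 480.
(Supply check: Port1 ships 50; Port2 ships 80; Port3 ships 35.)

480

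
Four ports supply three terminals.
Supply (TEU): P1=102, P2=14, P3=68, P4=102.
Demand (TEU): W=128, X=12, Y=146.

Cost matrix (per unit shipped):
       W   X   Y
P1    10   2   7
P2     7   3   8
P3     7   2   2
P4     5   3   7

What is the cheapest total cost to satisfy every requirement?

1434

A cheapest plan:
  P1 to W: 12 × 10 = 120
  P1 to X: 12 × 2 = 24
  P1 to Y: 78 × 7 = 546
  P2 to W: 14 × 7 = 98
  P3 to Y: 68 × 2 = 136
  P4 to W: 102 × 5 = 510
Total = 120 + 24 + 546 + 98 + 136 + 510 = 1434.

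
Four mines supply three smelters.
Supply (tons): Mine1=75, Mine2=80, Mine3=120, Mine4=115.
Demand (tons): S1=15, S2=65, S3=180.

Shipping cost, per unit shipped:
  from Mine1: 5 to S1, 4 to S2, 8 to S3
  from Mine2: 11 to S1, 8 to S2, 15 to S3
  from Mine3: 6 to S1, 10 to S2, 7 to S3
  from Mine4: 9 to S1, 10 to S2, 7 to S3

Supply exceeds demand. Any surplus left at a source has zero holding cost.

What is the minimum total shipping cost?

1600

An optimal shipping plan:
  Mine1 to S1: 10 × 5 = 50
  Mine1 to S2: 65 × 4 = 260
  Mine3 to S1: 5 × 6 = 30
  Mine3 to S3: 115 × 7 = 805
  Mine4 to S3: 65 × 7 = 455
Total = 50 + 260 + 30 + 805 + 455 = 1600.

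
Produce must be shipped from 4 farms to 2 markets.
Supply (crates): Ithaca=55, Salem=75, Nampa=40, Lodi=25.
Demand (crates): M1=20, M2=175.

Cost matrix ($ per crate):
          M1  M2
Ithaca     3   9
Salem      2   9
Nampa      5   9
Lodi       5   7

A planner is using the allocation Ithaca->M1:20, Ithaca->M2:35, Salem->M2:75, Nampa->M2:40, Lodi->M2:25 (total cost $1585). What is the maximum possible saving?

20

Current plan cost = 20·3 + 35·9 + 75·9 + 40·9 + 25·7 = $1585.
Optimal plan:
  Ithaca->M2: 55 × $9 = $495
  Salem->M1: 20 × $2 = $40
  Salem->M2: 55 × $9 = $495
  Nampa->M2: 40 × $9 = $360
  Lodi->M2: 25 × $7 = $175
Optimal cost = $1565.
Saving = 1585 − 1565 = $20.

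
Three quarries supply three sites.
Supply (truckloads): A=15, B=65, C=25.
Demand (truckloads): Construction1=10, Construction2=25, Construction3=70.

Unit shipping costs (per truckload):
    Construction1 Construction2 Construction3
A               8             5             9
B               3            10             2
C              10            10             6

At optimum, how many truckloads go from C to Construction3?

Optimal shipments:
  A to Construction2: 15 × 5 = 75
  B to Construction1: 10 × 3 = 30
  B to Construction3: 55 × 2 = 110
  C to Construction2: 10 × 10 = 100
  C to Construction3: 15 × 6 = 90
Total cost = 405.
So C→Construction3 carries 15 truckloads.

15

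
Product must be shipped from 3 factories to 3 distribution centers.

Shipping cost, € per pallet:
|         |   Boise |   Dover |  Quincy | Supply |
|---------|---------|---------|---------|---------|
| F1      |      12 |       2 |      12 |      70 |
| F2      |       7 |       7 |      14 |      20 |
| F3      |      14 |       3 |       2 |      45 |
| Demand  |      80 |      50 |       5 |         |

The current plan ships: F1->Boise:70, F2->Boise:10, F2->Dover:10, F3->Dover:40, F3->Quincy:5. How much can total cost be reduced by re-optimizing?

100

Current plan cost = 70·12 + 10·7 + 10·7 + 40·3 + 5·2 = €1110.
Optimal plan:
  F1->Boise: 60 × €12 = €720
  F1->Dover: 10 × €2 = €20
  F2->Boise: 20 × €7 = €140
  F3->Dover: 40 × €3 = €120
  F3->Quincy: 5 × €2 = €10
Optimal cost = €1010.
Saving = 1110 − 1010 = €100.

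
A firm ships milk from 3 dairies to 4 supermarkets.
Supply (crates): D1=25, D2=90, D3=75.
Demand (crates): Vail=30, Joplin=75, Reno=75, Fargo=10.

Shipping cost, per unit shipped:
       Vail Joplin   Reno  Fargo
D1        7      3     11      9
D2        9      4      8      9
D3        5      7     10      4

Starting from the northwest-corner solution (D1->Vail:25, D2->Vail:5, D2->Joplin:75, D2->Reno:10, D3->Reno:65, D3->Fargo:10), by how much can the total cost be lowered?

Current plan cost = 25·7 + 5·9 + 75·4 + 10·8 + 65·10 + 10·4 = 1290.
Optimal plan:
  D1–Joplin: 25 crates
  D2–Joplin: 50 crates
  D2–Reno: 40 crates
  D3–Vail: 30 crates
  D3–Reno: 35 crates
  D3–Fargo: 10 crates
Optimal cost = 1135.
Saving = 1290 − 1135 = 155.

155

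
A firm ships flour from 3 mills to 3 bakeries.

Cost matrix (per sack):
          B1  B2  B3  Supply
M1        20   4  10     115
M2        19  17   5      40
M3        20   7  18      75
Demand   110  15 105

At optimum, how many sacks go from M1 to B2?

Solving gives:
  M1–B1: 35 × 20 = 700
  M1–B2: 15 × 4 = 60
  M1–B3: 65 × 10 = 650
  M2–B3: 40 × 5 = 200
  M3–B1: 75 × 20 = 1500
Total cost = 3110.
So M1→B2 carries 15 sacks.

15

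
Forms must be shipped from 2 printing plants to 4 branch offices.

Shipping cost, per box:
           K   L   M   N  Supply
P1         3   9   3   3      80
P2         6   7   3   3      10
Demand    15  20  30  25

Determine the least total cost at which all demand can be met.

A cheapest plan:
  P1→K: 15 × 3 = 45
  P1→L: 10 × 9 = 90
  P1→M: 30 × 3 = 90
  P1→N: 25 × 3 = 75
  P2→L: 10 × 7 = 70
Total = 45 + 90 + 90 + 75 + 70 = 370.
(Supply check: P1 ships 80; P2 ships 10.)

370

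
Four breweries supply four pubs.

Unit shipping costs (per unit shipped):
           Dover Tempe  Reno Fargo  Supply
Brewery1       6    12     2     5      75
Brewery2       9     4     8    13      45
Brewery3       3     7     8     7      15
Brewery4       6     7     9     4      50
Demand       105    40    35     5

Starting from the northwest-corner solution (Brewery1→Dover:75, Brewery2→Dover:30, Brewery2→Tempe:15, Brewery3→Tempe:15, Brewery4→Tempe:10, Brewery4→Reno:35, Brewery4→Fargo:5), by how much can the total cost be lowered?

Current plan cost = 75·6 + 30·9 + 15·4 + 15·7 + 10·7 + 35·9 + 5·4 = 1290.
Optimal plan:
  Brewery1→Dover: 40 × 6 = 240
  Brewery1→Reno: 35 × 2 = 70
  Brewery2→Dover: 5 × 9 = 45
  Brewery2→Tempe: 40 × 4 = 160
  Brewery3→Dover: 15 × 3 = 45
  Brewery4→Dover: 45 × 6 = 270
  Brewery4→Fargo: 5 × 4 = 20
Optimal cost = 850.
Saving = 1290 − 850 = 440.

440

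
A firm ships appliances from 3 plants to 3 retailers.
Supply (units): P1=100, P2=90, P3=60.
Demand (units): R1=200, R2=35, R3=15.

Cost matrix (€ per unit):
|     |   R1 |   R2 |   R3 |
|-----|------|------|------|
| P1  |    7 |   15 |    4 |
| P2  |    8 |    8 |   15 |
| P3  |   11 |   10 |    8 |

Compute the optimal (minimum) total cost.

Optimal allocation:
  P1->R1: 85 × €7 = €595
  P1->R3: 15 × €4 = €60
  P2->R1: 90 × €8 = €720
  P3->R1: 25 × €11 = €275
  P3->R2: 35 × €10 = €350
Total = 595 + 60 + 720 + 275 + 350 = €2000.

2000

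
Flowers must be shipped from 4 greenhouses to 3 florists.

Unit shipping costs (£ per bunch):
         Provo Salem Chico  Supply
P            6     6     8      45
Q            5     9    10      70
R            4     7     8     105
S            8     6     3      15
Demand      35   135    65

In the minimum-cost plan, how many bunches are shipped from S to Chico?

Solving gives:
  P–Salem: 45 bunches
  Q–Provo: 35 bunches
  Q–Chico: 35 bunches
  R–Salem: 90 bunches
  R–Chico: 15 bunches
  S–Chico: 15 bunches
Total cost = £1590.
So S→Chico carries 15 bunches.

15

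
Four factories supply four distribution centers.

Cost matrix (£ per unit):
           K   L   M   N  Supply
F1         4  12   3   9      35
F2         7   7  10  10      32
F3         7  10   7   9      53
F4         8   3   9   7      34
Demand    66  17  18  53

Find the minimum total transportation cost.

959

A cheapest plan:
  F1 to K: 17 pallets
  F1 to M: 18 pallets
  F2 to K: 32 pallets
  F3 to K: 17 pallets
  F3 to N: 36 pallets
  F4 to L: 17 pallets
  F4 to N: 17 pallets
Total cost = £959.
(Supply check: F1 ships 35; F2 ships 32; F3 ships 53; F4 ships 34.)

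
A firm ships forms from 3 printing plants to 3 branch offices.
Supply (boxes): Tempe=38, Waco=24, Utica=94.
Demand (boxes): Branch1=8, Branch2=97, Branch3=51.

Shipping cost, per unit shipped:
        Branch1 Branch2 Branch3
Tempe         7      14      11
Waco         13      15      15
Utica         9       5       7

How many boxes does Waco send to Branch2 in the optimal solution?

3

Optimal shipments:
  Tempe→Branch1: 8 boxes
  Tempe→Branch3: 30 boxes
  Waco→Branch2: 3 boxes
  Waco→Branch3: 21 boxes
  Utica→Branch2: 94 boxes
Total cost = 1216.
So Waco→Branch2 carries 3 boxes.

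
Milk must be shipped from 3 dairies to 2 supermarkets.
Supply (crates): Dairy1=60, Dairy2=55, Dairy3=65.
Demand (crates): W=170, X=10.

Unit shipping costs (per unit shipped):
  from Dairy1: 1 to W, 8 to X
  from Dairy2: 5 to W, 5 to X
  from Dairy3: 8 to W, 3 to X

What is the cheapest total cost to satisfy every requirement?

One minimum-cost allocation:
  Dairy1 to W: 60 × 1 = 60
  Dairy2 to W: 55 × 5 = 275
  Dairy3 to W: 55 × 8 = 440
  Dairy3 to X: 10 × 3 = 30
Total = 60 + 275 + 440 + 30 = 805.

805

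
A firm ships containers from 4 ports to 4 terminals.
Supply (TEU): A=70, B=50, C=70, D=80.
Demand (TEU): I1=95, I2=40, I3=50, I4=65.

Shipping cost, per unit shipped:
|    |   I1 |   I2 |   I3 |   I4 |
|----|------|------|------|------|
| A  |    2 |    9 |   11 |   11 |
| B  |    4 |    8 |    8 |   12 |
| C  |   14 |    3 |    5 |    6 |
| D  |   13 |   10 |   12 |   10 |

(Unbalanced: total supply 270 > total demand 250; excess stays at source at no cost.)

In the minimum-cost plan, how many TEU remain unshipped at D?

20

An optimal plan:
  A–I1: 70 × 2 = 140
  B–I1: 25 × 4 = 100
  B–I3: 25 × 8 = 200
  C–I2: 40 × 3 = 120
  C–I3: 25 × 5 = 125
  C–I4: 5 × 6 = 30
  D–I4: 60 × 10 = 600
Total cost = 1315.
D ships 60 of its 80, leaving 20.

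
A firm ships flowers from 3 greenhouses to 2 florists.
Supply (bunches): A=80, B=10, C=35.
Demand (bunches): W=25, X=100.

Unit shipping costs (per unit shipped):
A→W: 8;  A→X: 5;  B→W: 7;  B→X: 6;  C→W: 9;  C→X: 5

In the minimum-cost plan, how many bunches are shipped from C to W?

0

Optimal shipments:
  A–W: 15 × 8 = 120
  A–X: 65 × 5 = 325
  B–W: 10 × 7 = 70
  C–X: 35 × 5 = 175
Total cost = 690.
The route C→W is not used.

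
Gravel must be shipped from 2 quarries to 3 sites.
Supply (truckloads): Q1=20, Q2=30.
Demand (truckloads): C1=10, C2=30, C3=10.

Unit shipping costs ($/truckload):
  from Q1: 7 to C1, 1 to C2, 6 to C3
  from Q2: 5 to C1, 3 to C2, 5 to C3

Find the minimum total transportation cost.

Optimal allocation:
  Q1->C2: 20 truckloads
  Q2->C1: 10 truckloads
  Q2->C2: 10 truckloads
  Q2->C3: 10 truckloads
Total cost = $150.

150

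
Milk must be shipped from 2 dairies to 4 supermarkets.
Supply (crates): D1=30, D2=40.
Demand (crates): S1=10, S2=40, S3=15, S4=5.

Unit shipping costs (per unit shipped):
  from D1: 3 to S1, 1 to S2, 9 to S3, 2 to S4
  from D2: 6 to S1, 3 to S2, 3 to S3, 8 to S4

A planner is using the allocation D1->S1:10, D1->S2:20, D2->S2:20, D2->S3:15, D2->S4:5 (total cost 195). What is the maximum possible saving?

Current plan cost = 10·3 + 20·1 + 20·3 + 15·3 + 5·8 = 195.
Optimal plan:
  D1–S1: 10 × 3 = 30
  D1–S2: 15 × 1 = 15
  D1–S4: 5 × 2 = 10
  D2–S2: 25 × 3 = 75
  D2–S3: 15 × 3 = 45
Optimal cost = 175.
Saving = 195 − 175 = 20.

20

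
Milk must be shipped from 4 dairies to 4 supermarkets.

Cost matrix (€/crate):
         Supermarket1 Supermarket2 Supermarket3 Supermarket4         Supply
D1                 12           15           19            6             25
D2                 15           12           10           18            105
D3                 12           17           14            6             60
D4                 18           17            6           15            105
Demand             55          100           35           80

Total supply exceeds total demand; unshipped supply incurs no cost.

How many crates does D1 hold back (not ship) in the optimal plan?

0

An optimal plan:
  D1–Supermarket1: 5 × €12 = €60
  D1–Supermarket4: 20 × €6 = €120
  D2–Supermarket1: 5 × €15 = €75
  D2–Supermarket2: 100 × €12 = €1200
  D3–Supermarket4: 60 × €6 = €360
  D4–Supermarket1: 45 × €18 = €810
  D4–Supermarket3: 35 × €6 = €210
Total cost = €2835.
D1 ships 25 of its 25, leaving 0.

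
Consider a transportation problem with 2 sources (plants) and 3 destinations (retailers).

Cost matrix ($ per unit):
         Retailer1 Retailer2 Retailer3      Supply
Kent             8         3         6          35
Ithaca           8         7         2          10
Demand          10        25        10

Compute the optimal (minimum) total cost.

An optimal shipping plan:
  Kent to Retailer1: 10 units
  Kent to Retailer2: 25 units
  Ithaca to Retailer3: 10 units
Total cost = $175.

175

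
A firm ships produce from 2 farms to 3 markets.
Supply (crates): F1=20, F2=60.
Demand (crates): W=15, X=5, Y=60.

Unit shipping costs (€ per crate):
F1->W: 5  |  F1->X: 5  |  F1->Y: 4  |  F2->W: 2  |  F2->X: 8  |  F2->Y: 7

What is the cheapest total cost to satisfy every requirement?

A cheapest plan:
  F1→X: 5 × €5 = €25
  F1→Y: 15 × €4 = €60
  F2→W: 15 × €2 = €30
  F2→Y: 45 × €7 = €315
Total = 25 + 60 + 30 + 315 = €430.

430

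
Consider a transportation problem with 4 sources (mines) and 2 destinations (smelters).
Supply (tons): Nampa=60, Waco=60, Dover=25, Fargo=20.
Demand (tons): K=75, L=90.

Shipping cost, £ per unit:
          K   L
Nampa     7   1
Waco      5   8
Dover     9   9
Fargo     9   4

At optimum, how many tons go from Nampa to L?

60

Optimal shipments:
  Nampa→L: 60 × £1 = £60
  Waco→K: 60 × £5 = £300
  Dover→K: 15 × £9 = £135
  Dover→L: 10 × £9 = £90
  Fargo→L: 20 × £4 = £80
Total cost = £665.
So Nampa→L carries 60 tons.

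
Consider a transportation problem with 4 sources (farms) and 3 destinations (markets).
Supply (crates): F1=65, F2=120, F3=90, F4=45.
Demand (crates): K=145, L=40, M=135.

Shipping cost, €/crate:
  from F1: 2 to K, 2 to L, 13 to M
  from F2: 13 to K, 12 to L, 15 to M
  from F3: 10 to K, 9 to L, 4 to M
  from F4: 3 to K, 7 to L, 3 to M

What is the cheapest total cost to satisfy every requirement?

2145

One minimum-cost allocation:
  F1–K: 65 × €2 = €130
  F2–K: 80 × €13 = €1040
  F2–L: 40 × €12 = €480
  F3–M: 90 × €4 = €360
  F4–M: 45 × €3 = €135
Total = 130 + 1040 + 480 + 360 + 135 = €2145.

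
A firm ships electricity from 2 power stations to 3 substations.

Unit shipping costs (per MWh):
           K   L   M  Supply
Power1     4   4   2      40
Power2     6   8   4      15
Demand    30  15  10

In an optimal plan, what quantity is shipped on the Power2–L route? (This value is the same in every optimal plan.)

The minimum-cost plan:
  Power1→K: 15 × 4 = 60
  Power1→L: 15 × 4 = 60
  Power1→M: 10 × 2 = 20
  Power2→K: 15 × 6 = 90
Total cost = 230.
The route Power2→L is not used.

0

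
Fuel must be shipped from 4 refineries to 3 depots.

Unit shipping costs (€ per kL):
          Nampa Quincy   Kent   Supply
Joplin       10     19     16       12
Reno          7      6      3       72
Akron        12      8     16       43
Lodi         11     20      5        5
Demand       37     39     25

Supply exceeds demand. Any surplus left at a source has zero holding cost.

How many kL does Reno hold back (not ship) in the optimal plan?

0

An optimal plan:
  Reno to Nampa: 37 × €7 = €259
  Reno to Quincy: 10 × €6 = €60
  Reno to Kent: 25 × €3 = €75
  Akron to Quincy: 29 × €8 = €232
Total cost = €626.
Reno ships 72 of its 72, leaving 0.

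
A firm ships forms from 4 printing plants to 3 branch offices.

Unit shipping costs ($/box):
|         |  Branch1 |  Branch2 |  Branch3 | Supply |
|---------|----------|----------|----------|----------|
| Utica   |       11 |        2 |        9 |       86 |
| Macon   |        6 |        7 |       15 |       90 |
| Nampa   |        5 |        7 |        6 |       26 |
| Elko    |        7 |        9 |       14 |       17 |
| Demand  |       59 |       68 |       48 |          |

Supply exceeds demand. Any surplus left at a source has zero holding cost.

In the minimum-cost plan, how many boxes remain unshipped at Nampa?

0

Minimum-cost shipments:
  Utica->Branch2: 68 × $2 = $136
  Utica->Branch3: 18 × $9 = $162
  Macon->Branch1: 59 × $6 = $354
  Nampa->Branch3: 26 × $6 = $156
  Elko->Branch3: 4 × $14 = $56
Total cost = $864.
Nampa ships 26 of its 26, leaving 0.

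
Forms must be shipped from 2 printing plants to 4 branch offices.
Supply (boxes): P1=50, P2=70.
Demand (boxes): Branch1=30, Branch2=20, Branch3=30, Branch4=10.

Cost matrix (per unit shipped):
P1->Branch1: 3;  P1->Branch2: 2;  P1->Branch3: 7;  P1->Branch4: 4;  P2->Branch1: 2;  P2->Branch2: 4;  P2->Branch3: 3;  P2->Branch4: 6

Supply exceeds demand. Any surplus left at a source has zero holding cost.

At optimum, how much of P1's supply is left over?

Minimum-cost shipments:
  P1–Branch2: 20 × 2 = 40
  P1–Branch4: 10 × 4 = 40
  P2–Branch1: 30 × 2 = 60
  P2–Branch3: 30 × 3 = 90
Total cost = 230.
P1 ships 30 of its 50, leaving 20.

20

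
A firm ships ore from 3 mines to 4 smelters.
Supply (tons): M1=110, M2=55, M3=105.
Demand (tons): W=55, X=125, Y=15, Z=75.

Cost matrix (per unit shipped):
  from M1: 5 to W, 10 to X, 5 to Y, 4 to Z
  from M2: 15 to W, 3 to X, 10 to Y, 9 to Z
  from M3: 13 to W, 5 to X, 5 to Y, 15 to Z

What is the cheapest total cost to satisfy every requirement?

An optimal shipping plan:
  M1–W: 55 × 5 = 275
  M1–Z: 55 × 4 = 220
  M2–X: 35 × 3 = 105
  M2–Z: 20 × 9 = 180
  M3–X: 90 × 5 = 450
  M3–Y: 15 × 5 = 75
Total = 275 + 220 + 105 + 180 + 450 + 75 = 1305.

1305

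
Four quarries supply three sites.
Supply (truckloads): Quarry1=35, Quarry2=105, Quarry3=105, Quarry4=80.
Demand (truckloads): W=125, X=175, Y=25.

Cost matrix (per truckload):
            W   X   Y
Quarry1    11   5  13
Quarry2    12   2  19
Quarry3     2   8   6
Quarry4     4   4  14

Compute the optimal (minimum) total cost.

A cheapest plan:
  Quarry1->X: 35 × 5 = 175
  Quarry2->X: 105 × 2 = 210
  Quarry3->W: 80 × 2 = 160
  Quarry3->Y: 25 × 6 = 150
  Quarry4->W: 45 × 4 = 180
  Quarry4->X: 35 × 4 = 140
Total = 175 + 210 + 160 + 150 + 180 + 140 = 1015.

1015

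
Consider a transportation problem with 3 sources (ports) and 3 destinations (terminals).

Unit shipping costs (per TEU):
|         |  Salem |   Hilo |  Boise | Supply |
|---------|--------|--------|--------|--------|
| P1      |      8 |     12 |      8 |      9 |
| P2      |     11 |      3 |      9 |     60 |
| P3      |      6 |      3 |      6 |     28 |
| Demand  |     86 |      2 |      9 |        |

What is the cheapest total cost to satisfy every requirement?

An optimal shipping plan:
  P1 to Salem: 9 × 8 = 72
  P2 to Salem: 49 × 11 = 539
  P2 to Hilo: 2 × 3 = 6
  P2 to Boise: 9 × 9 = 81
  P3 to Salem: 28 × 6 = 168
Total = 72 + 539 + 6 + 81 + 168 = 866.

866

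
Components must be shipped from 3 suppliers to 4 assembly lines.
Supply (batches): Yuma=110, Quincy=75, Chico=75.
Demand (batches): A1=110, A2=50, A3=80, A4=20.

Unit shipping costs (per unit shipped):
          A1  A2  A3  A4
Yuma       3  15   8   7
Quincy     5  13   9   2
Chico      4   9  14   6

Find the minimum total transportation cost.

Optimal allocation:
  Yuma→A1: 85 × 3 = 255
  Yuma→A3: 25 × 8 = 200
  Quincy→A3: 55 × 9 = 495
  Quincy→A4: 20 × 2 = 40
  Chico→A1: 25 × 4 = 100
  Chico→A2: 50 × 9 = 450
Total = 255 + 200 + 495 + 40 + 100 + 450 = 1540.

1540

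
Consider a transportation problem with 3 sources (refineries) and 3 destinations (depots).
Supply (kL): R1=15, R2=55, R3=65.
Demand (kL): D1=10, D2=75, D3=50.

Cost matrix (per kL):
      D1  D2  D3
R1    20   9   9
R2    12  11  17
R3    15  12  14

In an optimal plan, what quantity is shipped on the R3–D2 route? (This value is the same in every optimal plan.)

Optimal shipments:
  R1→D3: 15 × 9 = 135
  R2→D1: 10 × 12 = 120
  R2→D2: 45 × 11 = 495
  R3→D2: 30 × 12 = 360
  R3→D3: 35 × 14 = 490
Total cost = 1600.
So R3→D2 carries 30 kL.

30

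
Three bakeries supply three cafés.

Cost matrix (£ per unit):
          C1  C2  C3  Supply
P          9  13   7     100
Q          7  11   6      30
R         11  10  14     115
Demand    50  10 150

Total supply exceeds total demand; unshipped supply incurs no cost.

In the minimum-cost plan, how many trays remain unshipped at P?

An optimal plan:
  P–C3: 100 × £7 = £700
  Q–C3: 30 × £6 = £180
  R–C1: 50 × £11 = £550
  R–C2: 10 × £10 = £100
  R–C3: 20 × £14 = £280
Total cost = £1810.
P ships 100 of its 100, leaving 0.

0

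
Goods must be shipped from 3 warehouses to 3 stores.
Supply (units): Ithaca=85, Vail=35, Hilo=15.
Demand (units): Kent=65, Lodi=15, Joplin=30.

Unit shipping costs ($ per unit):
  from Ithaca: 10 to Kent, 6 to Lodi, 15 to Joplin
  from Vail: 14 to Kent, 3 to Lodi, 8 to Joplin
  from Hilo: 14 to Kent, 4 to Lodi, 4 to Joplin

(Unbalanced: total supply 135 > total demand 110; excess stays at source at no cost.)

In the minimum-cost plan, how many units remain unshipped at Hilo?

Minimum-cost shipments:
  Ithaca->Kent: 65 × $10 = $650
  Vail->Lodi: 15 × $3 = $45
  Vail->Joplin: 15 × $8 = $120
  Hilo->Joplin: 15 × $4 = $60
Total cost = $875.
Hilo ships 15 of its 15, leaving 0.

0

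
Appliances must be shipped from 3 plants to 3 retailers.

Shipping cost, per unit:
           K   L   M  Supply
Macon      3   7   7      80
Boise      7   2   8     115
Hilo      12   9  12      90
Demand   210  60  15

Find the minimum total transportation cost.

A cheapest plan:
  Macon->K: 80 × 3 = 240
  Boise->K: 55 × 7 = 385
  Boise->L: 60 × 2 = 120
  Hilo->K: 75 × 12 = 900
  Hilo->M: 15 × 12 = 180
Total = 240 + 385 + 120 + 900 + 180 = 1825.

1825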